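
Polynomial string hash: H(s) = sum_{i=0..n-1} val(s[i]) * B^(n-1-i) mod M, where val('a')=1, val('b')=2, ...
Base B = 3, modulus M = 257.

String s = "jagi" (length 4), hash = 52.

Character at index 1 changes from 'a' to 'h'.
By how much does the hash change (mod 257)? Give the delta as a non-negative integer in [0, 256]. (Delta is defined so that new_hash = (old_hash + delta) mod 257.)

Delta formula: (val(new) - val(old)) * B^(n-1-k) mod M
  val('h') - val('a') = 8 - 1 = 7
  B^(n-1-k) = 3^2 mod 257 = 9
  Delta = 7 * 9 mod 257 = 63

Answer: 63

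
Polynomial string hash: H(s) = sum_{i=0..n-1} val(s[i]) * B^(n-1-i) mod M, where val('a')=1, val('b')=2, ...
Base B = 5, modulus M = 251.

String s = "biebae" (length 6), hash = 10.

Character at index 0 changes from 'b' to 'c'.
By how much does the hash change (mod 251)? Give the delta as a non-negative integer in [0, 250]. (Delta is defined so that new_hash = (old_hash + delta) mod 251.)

Answer: 113

Derivation:
Delta formula: (val(new) - val(old)) * B^(n-1-k) mod M
  val('c') - val('b') = 3 - 2 = 1
  B^(n-1-k) = 5^5 mod 251 = 113
  Delta = 1 * 113 mod 251 = 113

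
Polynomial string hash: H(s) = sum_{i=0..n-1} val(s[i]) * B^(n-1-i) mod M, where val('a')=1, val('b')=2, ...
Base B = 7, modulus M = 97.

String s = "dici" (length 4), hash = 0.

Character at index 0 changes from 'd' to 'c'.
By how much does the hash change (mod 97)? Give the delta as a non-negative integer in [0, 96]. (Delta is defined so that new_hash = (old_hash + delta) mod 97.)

Answer: 45

Derivation:
Delta formula: (val(new) - val(old)) * B^(n-1-k) mod M
  val('c') - val('d') = 3 - 4 = -1
  B^(n-1-k) = 7^3 mod 97 = 52
  Delta = -1 * 52 mod 97 = 45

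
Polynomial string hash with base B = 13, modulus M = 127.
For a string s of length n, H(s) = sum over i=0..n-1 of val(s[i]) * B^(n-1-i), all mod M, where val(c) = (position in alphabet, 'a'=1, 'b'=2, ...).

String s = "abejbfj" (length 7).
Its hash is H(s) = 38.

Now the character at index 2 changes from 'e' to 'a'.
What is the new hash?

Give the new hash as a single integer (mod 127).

Answer: 94

Derivation:
val('e') = 5, val('a') = 1
Position k = 2, exponent = n-1-k = 4
B^4 mod M = 13^4 mod 127 = 113
Delta = (1 - 5) * 113 mod 127 = 56
New hash = (38 + 56) mod 127 = 94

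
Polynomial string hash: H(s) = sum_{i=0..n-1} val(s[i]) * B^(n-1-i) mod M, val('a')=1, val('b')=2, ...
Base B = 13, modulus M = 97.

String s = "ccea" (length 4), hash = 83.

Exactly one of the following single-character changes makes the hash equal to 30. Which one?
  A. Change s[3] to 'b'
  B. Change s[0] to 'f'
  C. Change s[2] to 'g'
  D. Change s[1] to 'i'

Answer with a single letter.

Answer: D

Derivation:
Option A: s[3]='a'->'b', delta=(2-1)*13^0 mod 97 = 1, hash=83+1 mod 97 = 84
Option B: s[0]='c'->'f', delta=(6-3)*13^3 mod 97 = 92, hash=83+92 mod 97 = 78
Option C: s[2]='e'->'g', delta=(7-5)*13^1 mod 97 = 26, hash=83+26 mod 97 = 12
Option D: s[1]='c'->'i', delta=(9-3)*13^2 mod 97 = 44, hash=83+44 mod 97 = 30 <-- target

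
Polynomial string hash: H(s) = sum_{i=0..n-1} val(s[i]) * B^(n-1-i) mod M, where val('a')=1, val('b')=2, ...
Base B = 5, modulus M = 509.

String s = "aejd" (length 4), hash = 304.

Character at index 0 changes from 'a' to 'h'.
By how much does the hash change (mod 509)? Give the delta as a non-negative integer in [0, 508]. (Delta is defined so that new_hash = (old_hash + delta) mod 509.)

Delta formula: (val(new) - val(old)) * B^(n-1-k) mod M
  val('h') - val('a') = 8 - 1 = 7
  B^(n-1-k) = 5^3 mod 509 = 125
  Delta = 7 * 125 mod 509 = 366

Answer: 366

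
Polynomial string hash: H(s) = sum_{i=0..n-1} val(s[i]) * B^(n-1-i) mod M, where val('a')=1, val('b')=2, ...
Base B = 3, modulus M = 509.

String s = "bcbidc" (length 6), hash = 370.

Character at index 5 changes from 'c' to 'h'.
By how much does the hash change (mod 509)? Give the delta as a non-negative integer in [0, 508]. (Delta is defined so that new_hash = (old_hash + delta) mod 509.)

Answer: 5

Derivation:
Delta formula: (val(new) - val(old)) * B^(n-1-k) mod M
  val('h') - val('c') = 8 - 3 = 5
  B^(n-1-k) = 3^0 mod 509 = 1
  Delta = 5 * 1 mod 509 = 5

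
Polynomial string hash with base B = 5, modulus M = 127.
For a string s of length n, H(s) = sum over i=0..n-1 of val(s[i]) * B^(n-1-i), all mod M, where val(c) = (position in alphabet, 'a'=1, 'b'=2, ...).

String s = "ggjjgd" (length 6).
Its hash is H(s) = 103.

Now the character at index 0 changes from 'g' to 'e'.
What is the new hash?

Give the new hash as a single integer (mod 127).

Answer: 76

Derivation:
val('g') = 7, val('e') = 5
Position k = 0, exponent = n-1-k = 5
B^5 mod M = 5^5 mod 127 = 77
Delta = (5 - 7) * 77 mod 127 = 100
New hash = (103 + 100) mod 127 = 76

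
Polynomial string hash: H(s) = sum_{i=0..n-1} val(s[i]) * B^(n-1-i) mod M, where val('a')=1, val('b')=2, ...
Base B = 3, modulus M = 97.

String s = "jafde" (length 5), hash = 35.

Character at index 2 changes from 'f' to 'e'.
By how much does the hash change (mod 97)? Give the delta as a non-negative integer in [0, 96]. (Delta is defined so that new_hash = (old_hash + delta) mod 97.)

Delta formula: (val(new) - val(old)) * B^(n-1-k) mod M
  val('e') - val('f') = 5 - 6 = -1
  B^(n-1-k) = 3^2 mod 97 = 9
  Delta = -1 * 9 mod 97 = 88

Answer: 88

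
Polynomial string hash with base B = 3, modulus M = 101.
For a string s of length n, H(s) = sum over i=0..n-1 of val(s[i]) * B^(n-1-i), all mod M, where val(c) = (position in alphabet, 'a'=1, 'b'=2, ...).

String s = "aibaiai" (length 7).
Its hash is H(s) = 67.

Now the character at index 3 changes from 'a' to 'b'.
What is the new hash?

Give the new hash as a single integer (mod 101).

Answer: 94

Derivation:
val('a') = 1, val('b') = 2
Position k = 3, exponent = n-1-k = 3
B^3 mod M = 3^3 mod 101 = 27
Delta = (2 - 1) * 27 mod 101 = 27
New hash = (67 + 27) mod 101 = 94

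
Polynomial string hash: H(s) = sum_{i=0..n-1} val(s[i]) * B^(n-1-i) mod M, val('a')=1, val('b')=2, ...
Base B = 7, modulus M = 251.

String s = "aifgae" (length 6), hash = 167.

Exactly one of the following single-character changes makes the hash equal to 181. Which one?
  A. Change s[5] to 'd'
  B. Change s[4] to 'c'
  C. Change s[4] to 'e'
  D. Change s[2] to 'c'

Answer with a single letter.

Answer: B

Derivation:
Option A: s[5]='e'->'d', delta=(4-5)*7^0 mod 251 = 250, hash=167+250 mod 251 = 166
Option B: s[4]='a'->'c', delta=(3-1)*7^1 mod 251 = 14, hash=167+14 mod 251 = 181 <-- target
Option C: s[4]='a'->'e', delta=(5-1)*7^1 mod 251 = 28, hash=167+28 mod 251 = 195
Option D: s[2]='f'->'c', delta=(3-6)*7^3 mod 251 = 226, hash=167+226 mod 251 = 142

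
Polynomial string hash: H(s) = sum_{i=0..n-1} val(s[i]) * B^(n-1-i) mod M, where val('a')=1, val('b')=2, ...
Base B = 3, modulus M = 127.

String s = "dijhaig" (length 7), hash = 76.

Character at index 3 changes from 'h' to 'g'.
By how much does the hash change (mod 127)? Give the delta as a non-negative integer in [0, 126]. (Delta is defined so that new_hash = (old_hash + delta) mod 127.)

Delta formula: (val(new) - val(old)) * B^(n-1-k) mod M
  val('g') - val('h') = 7 - 8 = -1
  B^(n-1-k) = 3^3 mod 127 = 27
  Delta = -1 * 27 mod 127 = 100

Answer: 100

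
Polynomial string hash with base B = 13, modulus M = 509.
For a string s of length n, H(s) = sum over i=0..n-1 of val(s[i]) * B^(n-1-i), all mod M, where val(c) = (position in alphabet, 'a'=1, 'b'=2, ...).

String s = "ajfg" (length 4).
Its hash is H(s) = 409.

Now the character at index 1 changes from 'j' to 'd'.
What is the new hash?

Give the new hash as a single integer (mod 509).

val('j') = 10, val('d') = 4
Position k = 1, exponent = n-1-k = 2
B^2 mod M = 13^2 mod 509 = 169
Delta = (4 - 10) * 169 mod 509 = 4
New hash = (409 + 4) mod 509 = 413

Answer: 413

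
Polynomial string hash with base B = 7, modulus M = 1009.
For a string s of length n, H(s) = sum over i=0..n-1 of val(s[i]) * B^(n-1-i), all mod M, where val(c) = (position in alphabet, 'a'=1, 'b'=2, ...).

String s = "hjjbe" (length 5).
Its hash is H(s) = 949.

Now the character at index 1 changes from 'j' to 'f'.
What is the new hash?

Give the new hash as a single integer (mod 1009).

val('j') = 10, val('f') = 6
Position k = 1, exponent = n-1-k = 3
B^3 mod M = 7^3 mod 1009 = 343
Delta = (6 - 10) * 343 mod 1009 = 646
New hash = (949 + 646) mod 1009 = 586

Answer: 586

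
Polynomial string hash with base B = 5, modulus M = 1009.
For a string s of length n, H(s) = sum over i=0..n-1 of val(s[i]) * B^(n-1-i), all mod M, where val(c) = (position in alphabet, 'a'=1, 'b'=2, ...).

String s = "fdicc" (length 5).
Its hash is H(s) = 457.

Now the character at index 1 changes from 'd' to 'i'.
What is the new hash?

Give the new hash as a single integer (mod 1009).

Answer: 73

Derivation:
val('d') = 4, val('i') = 9
Position k = 1, exponent = n-1-k = 3
B^3 mod M = 5^3 mod 1009 = 125
Delta = (9 - 4) * 125 mod 1009 = 625
New hash = (457 + 625) mod 1009 = 73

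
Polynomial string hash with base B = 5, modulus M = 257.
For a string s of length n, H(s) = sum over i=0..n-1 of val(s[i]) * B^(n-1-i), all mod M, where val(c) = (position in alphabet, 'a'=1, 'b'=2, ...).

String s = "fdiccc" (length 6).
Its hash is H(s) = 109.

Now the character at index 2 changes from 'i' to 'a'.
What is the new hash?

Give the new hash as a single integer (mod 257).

Answer: 137

Derivation:
val('i') = 9, val('a') = 1
Position k = 2, exponent = n-1-k = 3
B^3 mod M = 5^3 mod 257 = 125
Delta = (1 - 9) * 125 mod 257 = 28
New hash = (109 + 28) mod 257 = 137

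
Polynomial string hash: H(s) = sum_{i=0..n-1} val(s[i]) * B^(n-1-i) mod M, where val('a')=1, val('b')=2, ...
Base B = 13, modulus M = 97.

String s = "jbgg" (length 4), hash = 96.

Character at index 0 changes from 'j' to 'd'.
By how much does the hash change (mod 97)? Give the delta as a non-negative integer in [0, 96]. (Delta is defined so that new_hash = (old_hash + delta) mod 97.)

Delta formula: (val(new) - val(old)) * B^(n-1-k) mod M
  val('d') - val('j') = 4 - 10 = -6
  B^(n-1-k) = 13^3 mod 97 = 63
  Delta = -6 * 63 mod 97 = 10

Answer: 10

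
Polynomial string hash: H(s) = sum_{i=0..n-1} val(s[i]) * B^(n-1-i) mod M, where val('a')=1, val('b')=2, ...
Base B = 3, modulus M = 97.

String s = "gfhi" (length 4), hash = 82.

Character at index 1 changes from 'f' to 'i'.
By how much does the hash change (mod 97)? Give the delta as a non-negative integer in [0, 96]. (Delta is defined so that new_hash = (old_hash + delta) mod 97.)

Delta formula: (val(new) - val(old)) * B^(n-1-k) mod M
  val('i') - val('f') = 9 - 6 = 3
  B^(n-1-k) = 3^2 mod 97 = 9
  Delta = 3 * 9 mod 97 = 27

Answer: 27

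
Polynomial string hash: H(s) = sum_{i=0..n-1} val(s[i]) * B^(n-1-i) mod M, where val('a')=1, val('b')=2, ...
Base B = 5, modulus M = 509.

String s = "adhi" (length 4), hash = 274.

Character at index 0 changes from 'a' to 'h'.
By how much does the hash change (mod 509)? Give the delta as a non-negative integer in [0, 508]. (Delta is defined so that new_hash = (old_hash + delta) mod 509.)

Delta formula: (val(new) - val(old)) * B^(n-1-k) mod M
  val('h') - val('a') = 8 - 1 = 7
  B^(n-1-k) = 5^3 mod 509 = 125
  Delta = 7 * 125 mod 509 = 366

Answer: 366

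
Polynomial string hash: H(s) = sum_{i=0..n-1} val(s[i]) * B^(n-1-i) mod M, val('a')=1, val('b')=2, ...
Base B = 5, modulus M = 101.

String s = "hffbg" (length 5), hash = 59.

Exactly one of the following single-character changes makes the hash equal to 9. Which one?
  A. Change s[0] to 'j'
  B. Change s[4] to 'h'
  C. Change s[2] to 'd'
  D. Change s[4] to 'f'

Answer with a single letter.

Answer: C

Derivation:
Option A: s[0]='h'->'j', delta=(10-8)*5^4 mod 101 = 38, hash=59+38 mod 101 = 97
Option B: s[4]='g'->'h', delta=(8-7)*5^0 mod 101 = 1, hash=59+1 mod 101 = 60
Option C: s[2]='f'->'d', delta=(4-6)*5^2 mod 101 = 51, hash=59+51 mod 101 = 9 <-- target
Option D: s[4]='g'->'f', delta=(6-7)*5^0 mod 101 = 100, hash=59+100 mod 101 = 58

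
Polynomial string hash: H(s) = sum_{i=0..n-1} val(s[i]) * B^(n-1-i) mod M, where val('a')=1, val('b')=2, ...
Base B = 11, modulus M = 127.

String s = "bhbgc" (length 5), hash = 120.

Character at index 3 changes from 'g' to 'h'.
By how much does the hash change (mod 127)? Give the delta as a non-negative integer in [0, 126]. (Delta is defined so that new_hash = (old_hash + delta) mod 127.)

Delta formula: (val(new) - val(old)) * B^(n-1-k) mod M
  val('h') - val('g') = 8 - 7 = 1
  B^(n-1-k) = 11^1 mod 127 = 11
  Delta = 1 * 11 mod 127 = 11

Answer: 11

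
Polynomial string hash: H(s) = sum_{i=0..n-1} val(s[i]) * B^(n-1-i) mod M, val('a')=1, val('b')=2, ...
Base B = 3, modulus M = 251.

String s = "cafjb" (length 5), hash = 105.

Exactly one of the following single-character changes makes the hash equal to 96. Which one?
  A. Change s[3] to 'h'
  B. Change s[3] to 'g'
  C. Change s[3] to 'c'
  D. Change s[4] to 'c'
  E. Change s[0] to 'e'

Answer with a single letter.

Option A: s[3]='j'->'h', delta=(8-10)*3^1 mod 251 = 245, hash=105+245 mod 251 = 99
Option B: s[3]='j'->'g', delta=(7-10)*3^1 mod 251 = 242, hash=105+242 mod 251 = 96 <-- target
Option C: s[3]='j'->'c', delta=(3-10)*3^1 mod 251 = 230, hash=105+230 mod 251 = 84
Option D: s[4]='b'->'c', delta=(3-2)*3^0 mod 251 = 1, hash=105+1 mod 251 = 106
Option E: s[0]='c'->'e', delta=(5-3)*3^4 mod 251 = 162, hash=105+162 mod 251 = 16

Answer: B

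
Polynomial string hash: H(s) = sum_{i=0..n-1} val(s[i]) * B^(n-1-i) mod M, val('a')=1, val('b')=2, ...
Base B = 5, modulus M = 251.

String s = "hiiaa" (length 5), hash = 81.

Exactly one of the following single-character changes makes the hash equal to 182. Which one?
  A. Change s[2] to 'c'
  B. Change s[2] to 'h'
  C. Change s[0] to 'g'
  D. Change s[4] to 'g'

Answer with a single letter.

Option A: s[2]='i'->'c', delta=(3-9)*5^2 mod 251 = 101, hash=81+101 mod 251 = 182 <-- target
Option B: s[2]='i'->'h', delta=(8-9)*5^2 mod 251 = 226, hash=81+226 mod 251 = 56
Option C: s[0]='h'->'g', delta=(7-8)*5^4 mod 251 = 128, hash=81+128 mod 251 = 209
Option D: s[4]='a'->'g', delta=(7-1)*5^0 mod 251 = 6, hash=81+6 mod 251 = 87

Answer: A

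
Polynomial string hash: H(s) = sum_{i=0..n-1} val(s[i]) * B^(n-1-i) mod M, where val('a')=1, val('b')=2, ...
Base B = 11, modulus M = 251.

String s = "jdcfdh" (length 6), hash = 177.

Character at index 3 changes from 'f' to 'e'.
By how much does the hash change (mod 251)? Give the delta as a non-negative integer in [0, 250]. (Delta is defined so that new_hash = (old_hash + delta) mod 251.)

Delta formula: (val(new) - val(old)) * B^(n-1-k) mod M
  val('e') - val('f') = 5 - 6 = -1
  B^(n-1-k) = 11^2 mod 251 = 121
  Delta = -1 * 121 mod 251 = 130

Answer: 130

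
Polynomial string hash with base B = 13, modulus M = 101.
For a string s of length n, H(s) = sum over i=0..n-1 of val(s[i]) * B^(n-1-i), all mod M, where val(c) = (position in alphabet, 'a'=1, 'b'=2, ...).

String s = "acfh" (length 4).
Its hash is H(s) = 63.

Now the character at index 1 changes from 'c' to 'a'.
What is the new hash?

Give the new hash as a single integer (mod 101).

val('c') = 3, val('a') = 1
Position k = 1, exponent = n-1-k = 2
B^2 mod M = 13^2 mod 101 = 68
Delta = (1 - 3) * 68 mod 101 = 66
New hash = (63 + 66) mod 101 = 28

Answer: 28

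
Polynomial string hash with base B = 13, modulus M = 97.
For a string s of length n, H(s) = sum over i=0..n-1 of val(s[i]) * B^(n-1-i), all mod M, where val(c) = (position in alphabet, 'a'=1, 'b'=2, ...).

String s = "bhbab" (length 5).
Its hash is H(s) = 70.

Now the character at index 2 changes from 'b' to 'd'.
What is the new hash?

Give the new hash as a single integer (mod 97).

Answer: 20

Derivation:
val('b') = 2, val('d') = 4
Position k = 2, exponent = n-1-k = 2
B^2 mod M = 13^2 mod 97 = 72
Delta = (4 - 2) * 72 mod 97 = 47
New hash = (70 + 47) mod 97 = 20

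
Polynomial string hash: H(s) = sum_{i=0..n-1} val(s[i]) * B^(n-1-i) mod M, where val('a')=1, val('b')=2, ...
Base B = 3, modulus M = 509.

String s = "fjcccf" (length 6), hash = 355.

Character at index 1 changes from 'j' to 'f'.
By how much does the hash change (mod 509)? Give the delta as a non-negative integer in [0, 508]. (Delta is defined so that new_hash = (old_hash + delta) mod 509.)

Delta formula: (val(new) - val(old)) * B^(n-1-k) mod M
  val('f') - val('j') = 6 - 10 = -4
  B^(n-1-k) = 3^4 mod 509 = 81
  Delta = -4 * 81 mod 509 = 185

Answer: 185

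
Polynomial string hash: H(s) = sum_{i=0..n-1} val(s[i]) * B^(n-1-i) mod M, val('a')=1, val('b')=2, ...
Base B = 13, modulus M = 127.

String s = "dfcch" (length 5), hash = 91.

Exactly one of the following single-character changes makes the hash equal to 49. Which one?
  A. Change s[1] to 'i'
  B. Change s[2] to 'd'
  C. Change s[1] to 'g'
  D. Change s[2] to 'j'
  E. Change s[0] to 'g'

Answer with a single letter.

Option A: s[1]='f'->'i', delta=(9-6)*13^3 mod 127 = 114, hash=91+114 mod 127 = 78
Option B: s[2]='c'->'d', delta=(4-3)*13^2 mod 127 = 42, hash=91+42 mod 127 = 6
Option C: s[1]='f'->'g', delta=(7-6)*13^3 mod 127 = 38, hash=91+38 mod 127 = 2
Option D: s[2]='c'->'j', delta=(10-3)*13^2 mod 127 = 40, hash=91+40 mod 127 = 4
Option E: s[0]='d'->'g', delta=(7-4)*13^4 mod 127 = 85, hash=91+85 mod 127 = 49 <-- target

Answer: E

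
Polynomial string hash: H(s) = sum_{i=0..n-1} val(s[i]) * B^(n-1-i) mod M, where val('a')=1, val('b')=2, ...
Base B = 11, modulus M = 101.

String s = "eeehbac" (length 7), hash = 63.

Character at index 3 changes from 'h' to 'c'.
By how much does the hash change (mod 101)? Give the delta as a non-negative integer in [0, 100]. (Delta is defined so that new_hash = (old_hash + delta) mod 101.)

Delta formula: (val(new) - val(old)) * B^(n-1-k) mod M
  val('c') - val('h') = 3 - 8 = -5
  B^(n-1-k) = 11^3 mod 101 = 18
  Delta = -5 * 18 mod 101 = 11

Answer: 11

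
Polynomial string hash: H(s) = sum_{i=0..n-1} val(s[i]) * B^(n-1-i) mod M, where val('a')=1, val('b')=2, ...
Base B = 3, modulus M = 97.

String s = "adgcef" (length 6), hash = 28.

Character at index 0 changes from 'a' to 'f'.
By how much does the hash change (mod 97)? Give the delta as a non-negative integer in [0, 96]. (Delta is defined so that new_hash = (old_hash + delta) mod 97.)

Delta formula: (val(new) - val(old)) * B^(n-1-k) mod M
  val('f') - val('a') = 6 - 1 = 5
  B^(n-1-k) = 3^5 mod 97 = 49
  Delta = 5 * 49 mod 97 = 51

Answer: 51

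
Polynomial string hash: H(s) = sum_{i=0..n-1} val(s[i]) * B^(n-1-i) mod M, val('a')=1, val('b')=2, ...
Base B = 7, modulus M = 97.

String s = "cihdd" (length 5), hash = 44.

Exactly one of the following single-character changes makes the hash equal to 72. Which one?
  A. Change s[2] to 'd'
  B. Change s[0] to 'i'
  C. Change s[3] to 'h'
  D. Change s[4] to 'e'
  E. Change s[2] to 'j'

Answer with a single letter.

Answer: C

Derivation:
Option A: s[2]='h'->'d', delta=(4-8)*7^2 mod 97 = 95, hash=44+95 mod 97 = 42
Option B: s[0]='c'->'i', delta=(9-3)*7^4 mod 97 = 50, hash=44+50 mod 97 = 94
Option C: s[3]='d'->'h', delta=(8-4)*7^1 mod 97 = 28, hash=44+28 mod 97 = 72 <-- target
Option D: s[4]='d'->'e', delta=(5-4)*7^0 mod 97 = 1, hash=44+1 mod 97 = 45
Option E: s[2]='h'->'j', delta=(10-8)*7^2 mod 97 = 1, hash=44+1 mod 97 = 45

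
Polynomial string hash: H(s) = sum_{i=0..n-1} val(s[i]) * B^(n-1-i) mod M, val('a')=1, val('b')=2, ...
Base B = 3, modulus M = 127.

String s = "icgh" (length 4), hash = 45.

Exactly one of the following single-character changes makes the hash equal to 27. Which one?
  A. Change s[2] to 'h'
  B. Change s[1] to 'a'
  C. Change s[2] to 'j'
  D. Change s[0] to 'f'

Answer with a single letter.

Option A: s[2]='g'->'h', delta=(8-7)*3^1 mod 127 = 3, hash=45+3 mod 127 = 48
Option B: s[1]='c'->'a', delta=(1-3)*3^2 mod 127 = 109, hash=45+109 mod 127 = 27 <-- target
Option C: s[2]='g'->'j', delta=(10-7)*3^1 mod 127 = 9, hash=45+9 mod 127 = 54
Option D: s[0]='i'->'f', delta=(6-9)*3^3 mod 127 = 46, hash=45+46 mod 127 = 91

Answer: B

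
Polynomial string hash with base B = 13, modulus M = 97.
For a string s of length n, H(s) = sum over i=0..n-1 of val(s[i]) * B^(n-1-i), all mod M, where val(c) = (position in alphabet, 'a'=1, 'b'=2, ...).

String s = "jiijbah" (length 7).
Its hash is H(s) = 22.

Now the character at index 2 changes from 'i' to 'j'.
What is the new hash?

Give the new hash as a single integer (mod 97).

Answer: 65

Derivation:
val('i') = 9, val('j') = 10
Position k = 2, exponent = n-1-k = 4
B^4 mod M = 13^4 mod 97 = 43
Delta = (10 - 9) * 43 mod 97 = 43
New hash = (22 + 43) mod 97 = 65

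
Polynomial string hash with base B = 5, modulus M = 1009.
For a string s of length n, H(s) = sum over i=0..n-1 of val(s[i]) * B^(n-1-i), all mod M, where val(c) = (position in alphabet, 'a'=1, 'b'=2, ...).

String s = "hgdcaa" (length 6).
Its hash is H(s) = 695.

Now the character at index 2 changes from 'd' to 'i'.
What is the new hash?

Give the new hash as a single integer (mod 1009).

val('d') = 4, val('i') = 9
Position k = 2, exponent = n-1-k = 3
B^3 mod M = 5^3 mod 1009 = 125
Delta = (9 - 4) * 125 mod 1009 = 625
New hash = (695 + 625) mod 1009 = 311

Answer: 311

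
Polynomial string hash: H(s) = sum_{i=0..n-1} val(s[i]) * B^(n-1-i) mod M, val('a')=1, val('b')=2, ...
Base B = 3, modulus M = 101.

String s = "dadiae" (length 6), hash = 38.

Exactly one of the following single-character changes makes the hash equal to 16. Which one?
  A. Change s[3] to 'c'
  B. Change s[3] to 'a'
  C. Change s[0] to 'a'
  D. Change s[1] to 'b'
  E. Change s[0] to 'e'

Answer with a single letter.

Option A: s[3]='i'->'c', delta=(3-9)*3^2 mod 101 = 47, hash=38+47 mod 101 = 85
Option B: s[3]='i'->'a', delta=(1-9)*3^2 mod 101 = 29, hash=38+29 mod 101 = 67
Option C: s[0]='d'->'a', delta=(1-4)*3^5 mod 101 = 79, hash=38+79 mod 101 = 16 <-- target
Option D: s[1]='a'->'b', delta=(2-1)*3^4 mod 101 = 81, hash=38+81 mod 101 = 18
Option E: s[0]='d'->'e', delta=(5-4)*3^5 mod 101 = 41, hash=38+41 mod 101 = 79

Answer: C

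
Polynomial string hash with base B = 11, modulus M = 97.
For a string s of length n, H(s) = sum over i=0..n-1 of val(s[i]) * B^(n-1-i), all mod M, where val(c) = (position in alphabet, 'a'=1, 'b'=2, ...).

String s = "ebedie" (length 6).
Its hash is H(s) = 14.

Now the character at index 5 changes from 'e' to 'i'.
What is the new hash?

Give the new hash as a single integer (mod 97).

Answer: 18

Derivation:
val('e') = 5, val('i') = 9
Position k = 5, exponent = n-1-k = 0
B^0 mod M = 11^0 mod 97 = 1
Delta = (9 - 5) * 1 mod 97 = 4
New hash = (14 + 4) mod 97 = 18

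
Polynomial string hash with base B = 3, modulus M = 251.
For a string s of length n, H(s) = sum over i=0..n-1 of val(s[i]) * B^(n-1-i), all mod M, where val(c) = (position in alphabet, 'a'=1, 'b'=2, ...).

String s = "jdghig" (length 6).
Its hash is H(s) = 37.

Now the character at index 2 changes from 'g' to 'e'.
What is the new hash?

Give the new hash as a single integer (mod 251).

Answer: 234

Derivation:
val('g') = 7, val('e') = 5
Position k = 2, exponent = n-1-k = 3
B^3 mod M = 3^3 mod 251 = 27
Delta = (5 - 7) * 27 mod 251 = 197
New hash = (37 + 197) mod 251 = 234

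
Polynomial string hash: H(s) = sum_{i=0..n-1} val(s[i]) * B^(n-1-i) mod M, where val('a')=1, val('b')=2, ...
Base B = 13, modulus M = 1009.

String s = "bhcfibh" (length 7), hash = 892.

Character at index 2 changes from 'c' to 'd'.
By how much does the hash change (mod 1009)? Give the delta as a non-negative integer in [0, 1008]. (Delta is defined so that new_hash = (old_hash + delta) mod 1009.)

Answer: 309

Derivation:
Delta formula: (val(new) - val(old)) * B^(n-1-k) mod M
  val('d') - val('c') = 4 - 3 = 1
  B^(n-1-k) = 13^4 mod 1009 = 309
  Delta = 1 * 309 mod 1009 = 309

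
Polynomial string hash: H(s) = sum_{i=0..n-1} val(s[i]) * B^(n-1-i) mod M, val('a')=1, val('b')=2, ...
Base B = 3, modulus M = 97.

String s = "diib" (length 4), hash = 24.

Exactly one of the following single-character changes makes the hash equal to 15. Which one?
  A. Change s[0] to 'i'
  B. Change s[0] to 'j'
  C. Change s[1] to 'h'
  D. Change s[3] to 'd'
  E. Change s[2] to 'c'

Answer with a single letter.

Answer: C

Derivation:
Option A: s[0]='d'->'i', delta=(9-4)*3^3 mod 97 = 38, hash=24+38 mod 97 = 62
Option B: s[0]='d'->'j', delta=(10-4)*3^3 mod 97 = 65, hash=24+65 mod 97 = 89
Option C: s[1]='i'->'h', delta=(8-9)*3^2 mod 97 = 88, hash=24+88 mod 97 = 15 <-- target
Option D: s[3]='b'->'d', delta=(4-2)*3^0 mod 97 = 2, hash=24+2 mod 97 = 26
Option E: s[2]='i'->'c', delta=(3-9)*3^1 mod 97 = 79, hash=24+79 mod 97 = 6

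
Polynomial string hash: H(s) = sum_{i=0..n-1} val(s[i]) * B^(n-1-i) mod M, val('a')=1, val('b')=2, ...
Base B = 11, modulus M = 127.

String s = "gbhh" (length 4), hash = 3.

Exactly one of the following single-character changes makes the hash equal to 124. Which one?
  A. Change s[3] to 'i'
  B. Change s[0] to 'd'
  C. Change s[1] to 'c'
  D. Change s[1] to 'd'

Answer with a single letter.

Answer: C

Derivation:
Option A: s[3]='h'->'i', delta=(9-8)*11^0 mod 127 = 1, hash=3+1 mod 127 = 4
Option B: s[0]='g'->'d', delta=(4-7)*11^3 mod 127 = 71, hash=3+71 mod 127 = 74
Option C: s[1]='b'->'c', delta=(3-2)*11^2 mod 127 = 121, hash=3+121 mod 127 = 124 <-- target
Option D: s[1]='b'->'d', delta=(4-2)*11^2 mod 127 = 115, hash=3+115 mod 127 = 118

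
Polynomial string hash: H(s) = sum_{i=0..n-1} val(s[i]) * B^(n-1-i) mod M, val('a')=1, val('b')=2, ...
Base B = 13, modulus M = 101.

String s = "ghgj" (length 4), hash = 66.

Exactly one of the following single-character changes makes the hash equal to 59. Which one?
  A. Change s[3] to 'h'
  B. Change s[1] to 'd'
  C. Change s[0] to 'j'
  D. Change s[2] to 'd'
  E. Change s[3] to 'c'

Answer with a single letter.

Option A: s[3]='j'->'h', delta=(8-10)*13^0 mod 101 = 99, hash=66+99 mod 101 = 64
Option B: s[1]='h'->'d', delta=(4-8)*13^2 mod 101 = 31, hash=66+31 mod 101 = 97
Option C: s[0]='g'->'j', delta=(10-7)*13^3 mod 101 = 26, hash=66+26 mod 101 = 92
Option D: s[2]='g'->'d', delta=(4-7)*13^1 mod 101 = 62, hash=66+62 mod 101 = 27
Option E: s[3]='j'->'c', delta=(3-10)*13^0 mod 101 = 94, hash=66+94 mod 101 = 59 <-- target

Answer: E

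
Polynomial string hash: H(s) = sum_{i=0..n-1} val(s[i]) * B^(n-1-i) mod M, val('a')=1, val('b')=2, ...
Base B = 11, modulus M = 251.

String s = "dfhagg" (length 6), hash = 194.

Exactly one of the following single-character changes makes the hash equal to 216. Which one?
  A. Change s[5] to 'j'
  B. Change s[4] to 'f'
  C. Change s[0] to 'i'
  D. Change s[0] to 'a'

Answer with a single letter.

Answer: D

Derivation:
Option A: s[5]='g'->'j', delta=(10-7)*11^0 mod 251 = 3, hash=194+3 mod 251 = 197
Option B: s[4]='g'->'f', delta=(6-7)*11^1 mod 251 = 240, hash=194+240 mod 251 = 183
Option C: s[0]='d'->'i', delta=(9-4)*11^5 mod 251 = 47, hash=194+47 mod 251 = 241
Option D: s[0]='d'->'a', delta=(1-4)*11^5 mod 251 = 22, hash=194+22 mod 251 = 216 <-- target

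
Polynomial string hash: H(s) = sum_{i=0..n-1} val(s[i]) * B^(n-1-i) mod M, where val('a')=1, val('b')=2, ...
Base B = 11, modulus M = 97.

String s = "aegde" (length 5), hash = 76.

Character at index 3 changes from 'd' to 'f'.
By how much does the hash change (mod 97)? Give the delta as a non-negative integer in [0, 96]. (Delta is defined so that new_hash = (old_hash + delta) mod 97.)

Delta formula: (val(new) - val(old)) * B^(n-1-k) mod M
  val('f') - val('d') = 6 - 4 = 2
  B^(n-1-k) = 11^1 mod 97 = 11
  Delta = 2 * 11 mod 97 = 22

Answer: 22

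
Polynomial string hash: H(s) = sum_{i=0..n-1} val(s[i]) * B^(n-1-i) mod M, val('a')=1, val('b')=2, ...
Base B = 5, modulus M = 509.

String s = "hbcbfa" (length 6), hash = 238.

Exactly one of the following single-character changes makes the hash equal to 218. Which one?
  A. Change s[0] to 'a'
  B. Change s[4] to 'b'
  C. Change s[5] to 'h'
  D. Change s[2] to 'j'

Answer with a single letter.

Answer: B

Derivation:
Option A: s[0]='h'->'a', delta=(1-8)*5^5 mod 509 = 12, hash=238+12 mod 509 = 250
Option B: s[4]='f'->'b', delta=(2-6)*5^1 mod 509 = 489, hash=238+489 mod 509 = 218 <-- target
Option C: s[5]='a'->'h', delta=(8-1)*5^0 mod 509 = 7, hash=238+7 mod 509 = 245
Option D: s[2]='c'->'j', delta=(10-3)*5^3 mod 509 = 366, hash=238+366 mod 509 = 95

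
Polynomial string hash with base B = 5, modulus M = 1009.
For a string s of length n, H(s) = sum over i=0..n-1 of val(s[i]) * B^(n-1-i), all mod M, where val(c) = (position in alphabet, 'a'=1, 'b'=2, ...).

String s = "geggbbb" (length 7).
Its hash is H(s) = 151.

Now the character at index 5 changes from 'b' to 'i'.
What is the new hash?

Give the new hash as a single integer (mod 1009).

val('b') = 2, val('i') = 9
Position k = 5, exponent = n-1-k = 1
B^1 mod M = 5^1 mod 1009 = 5
Delta = (9 - 2) * 5 mod 1009 = 35
New hash = (151 + 35) mod 1009 = 186

Answer: 186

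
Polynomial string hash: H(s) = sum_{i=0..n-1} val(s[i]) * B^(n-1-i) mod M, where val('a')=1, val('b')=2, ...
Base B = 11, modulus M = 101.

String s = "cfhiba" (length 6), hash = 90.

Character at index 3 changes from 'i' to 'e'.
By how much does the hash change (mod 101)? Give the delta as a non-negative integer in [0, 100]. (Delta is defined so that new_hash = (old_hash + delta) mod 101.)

Delta formula: (val(new) - val(old)) * B^(n-1-k) mod M
  val('e') - val('i') = 5 - 9 = -4
  B^(n-1-k) = 11^2 mod 101 = 20
  Delta = -4 * 20 mod 101 = 21

Answer: 21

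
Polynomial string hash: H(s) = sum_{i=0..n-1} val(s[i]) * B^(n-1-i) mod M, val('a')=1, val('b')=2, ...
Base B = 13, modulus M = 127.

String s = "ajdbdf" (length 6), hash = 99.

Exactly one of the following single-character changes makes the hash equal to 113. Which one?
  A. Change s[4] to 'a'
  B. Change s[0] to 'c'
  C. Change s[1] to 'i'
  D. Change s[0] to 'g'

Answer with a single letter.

Answer: C

Derivation:
Option A: s[4]='d'->'a', delta=(1-4)*13^1 mod 127 = 88, hash=99+88 mod 127 = 60
Option B: s[0]='a'->'c', delta=(3-1)*13^5 mod 127 = 17, hash=99+17 mod 127 = 116
Option C: s[1]='j'->'i', delta=(9-10)*13^4 mod 127 = 14, hash=99+14 mod 127 = 113 <-- target
Option D: s[0]='a'->'g', delta=(7-1)*13^5 mod 127 = 51, hash=99+51 mod 127 = 23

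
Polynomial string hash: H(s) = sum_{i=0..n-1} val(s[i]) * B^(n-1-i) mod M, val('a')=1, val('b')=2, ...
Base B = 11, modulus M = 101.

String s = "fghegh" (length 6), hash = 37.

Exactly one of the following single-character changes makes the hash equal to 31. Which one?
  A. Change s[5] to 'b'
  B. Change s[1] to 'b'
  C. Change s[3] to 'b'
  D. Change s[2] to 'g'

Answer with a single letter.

Option A: s[5]='h'->'b', delta=(2-8)*11^0 mod 101 = 95, hash=37+95 mod 101 = 31 <-- target
Option B: s[1]='g'->'b', delta=(2-7)*11^4 mod 101 = 20, hash=37+20 mod 101 = 57
Option C: s[3]='e'->'b', delta=(2-5)*11^2 mod 101 = 41, hash=37+41 mod 101 = 78
Option D: s[2]='h'->'g', delta=(7-8)*11^3 mod 101 = 83, hash=37+83 mod 101 = 19

Answer: A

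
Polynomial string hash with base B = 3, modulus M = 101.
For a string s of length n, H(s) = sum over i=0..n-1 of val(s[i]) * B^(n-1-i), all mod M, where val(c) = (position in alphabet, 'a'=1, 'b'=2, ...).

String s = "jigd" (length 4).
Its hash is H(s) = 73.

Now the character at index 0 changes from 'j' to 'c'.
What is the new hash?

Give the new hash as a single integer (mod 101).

Answer: 86

Derivation:
val('j') = 10, val('c') = 3
Position k = 0, exponent = n-1-k = 3
B^3 mod M = 3^3 mod 101 = 27
Delta = (3 - 10) * 27 mod 101 = 13
New hash = (73 + 13) mod 101 = 86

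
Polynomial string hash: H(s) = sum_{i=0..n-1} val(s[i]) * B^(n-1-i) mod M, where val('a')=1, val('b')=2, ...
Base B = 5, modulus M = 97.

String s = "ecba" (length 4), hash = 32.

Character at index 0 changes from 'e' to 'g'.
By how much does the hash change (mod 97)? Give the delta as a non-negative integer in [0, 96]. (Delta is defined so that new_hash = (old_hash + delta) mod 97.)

Answer: 56

Derivation:
Delta formula: (val(new) - val(old)) * B^(n-1-k) mod M
  val('g') - val('e') = 7 - 5 = 2
  B^(n-1-k) = 5^3 mod 97 = 28
  Delta = 2 * 28 mod 97 = 56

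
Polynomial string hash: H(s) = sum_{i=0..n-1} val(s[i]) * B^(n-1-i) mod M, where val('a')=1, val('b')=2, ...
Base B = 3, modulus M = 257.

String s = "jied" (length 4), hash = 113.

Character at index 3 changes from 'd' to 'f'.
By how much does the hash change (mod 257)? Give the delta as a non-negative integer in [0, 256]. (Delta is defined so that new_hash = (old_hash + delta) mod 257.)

Delta formula: (val(new) - val(old)) * B^(n-1-k) mod M
  val('f') - val('d') = 6 - 4 = 2
  B^(n-1-k) = 3^0 mod 257 = 1
  Delta = 2 * 1 mod 257 = 2

Answer: 2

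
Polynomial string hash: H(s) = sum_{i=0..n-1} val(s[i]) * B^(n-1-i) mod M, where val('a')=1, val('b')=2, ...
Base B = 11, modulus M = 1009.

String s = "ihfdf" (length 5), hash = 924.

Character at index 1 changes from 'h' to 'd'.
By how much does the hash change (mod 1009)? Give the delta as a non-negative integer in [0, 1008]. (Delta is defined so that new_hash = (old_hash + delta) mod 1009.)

Answer: 730

Derivation:
Delta formula: (val(new) - val(old)) * B^(n-1-k) mod M
  val('d') - val('h') = 4 - 8 = -4
  B^(n-1-k) = 11^3 mod 1009 = 322
  Delta = -4 * 322 mod 1009 = 730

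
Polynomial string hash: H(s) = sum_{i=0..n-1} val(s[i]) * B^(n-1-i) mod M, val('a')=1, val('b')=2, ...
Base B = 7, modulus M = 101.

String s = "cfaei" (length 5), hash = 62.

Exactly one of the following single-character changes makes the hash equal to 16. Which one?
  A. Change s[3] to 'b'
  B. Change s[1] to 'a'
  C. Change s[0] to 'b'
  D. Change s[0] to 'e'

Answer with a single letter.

Answer: D

Derivation:
Option A: s[3]='e'->'b', delta=(2-5)*7^1 mod 101 = 80, hash=62+80 mod 101 = 41
Option B: s[1]='f'->'a', delta=(1-6)*7^3 mod 101 = 2, hash=62+2 mod 101 = 64
Option C: s[0]='c'->'b', delta=(2-3)*7^4 mod 101 = 23, hash=62+23 mod 101 = 85
Option D: s[0]='c'->'e', delta=(5-3)*7^4 mod 101 = 55, hash=62+55 mod 101 = 16 <-- target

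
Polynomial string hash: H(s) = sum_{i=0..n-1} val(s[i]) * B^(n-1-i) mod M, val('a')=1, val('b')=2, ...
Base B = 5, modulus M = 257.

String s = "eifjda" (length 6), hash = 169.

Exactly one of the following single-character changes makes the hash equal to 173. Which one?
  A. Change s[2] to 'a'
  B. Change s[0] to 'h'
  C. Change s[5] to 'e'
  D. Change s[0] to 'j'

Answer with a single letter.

Answer: C

Derivation:
Option A: s[2]='f'->'a', delta=(1-6)*5^3 mod 257 = 146, hash=169+146 mod 257 = 58
Option B: s[0]='e'->'h', delta=(8-5)*5^5 mod 257 = 123, hash=169+123 mod 257 = 35
Option C: s[5]='a'->'e', delta=(5-1)*5^0 mod 257 = 4, hash=169+4 mod 257 = 173 <-- target
Option D: s[0]='e'->'j', delta=(10-5)*5^5 mod 257 = 205, hash=169+205 mod 257 = 117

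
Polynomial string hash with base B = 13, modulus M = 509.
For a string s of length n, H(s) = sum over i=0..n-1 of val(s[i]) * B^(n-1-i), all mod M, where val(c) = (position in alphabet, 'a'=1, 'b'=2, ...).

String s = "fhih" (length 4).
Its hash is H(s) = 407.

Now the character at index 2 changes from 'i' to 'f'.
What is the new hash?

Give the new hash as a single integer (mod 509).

Answer: 368

Derivation:
val('i') = 9, val('f') = 6
Position k = 2, exponent = n-1-k = 1
B^1 mod M = 13^1 mod 509 = 13
Delta = (6 - 9) * 13 mod 509 = 470
New hash = (407 + 470) mod 509 = 368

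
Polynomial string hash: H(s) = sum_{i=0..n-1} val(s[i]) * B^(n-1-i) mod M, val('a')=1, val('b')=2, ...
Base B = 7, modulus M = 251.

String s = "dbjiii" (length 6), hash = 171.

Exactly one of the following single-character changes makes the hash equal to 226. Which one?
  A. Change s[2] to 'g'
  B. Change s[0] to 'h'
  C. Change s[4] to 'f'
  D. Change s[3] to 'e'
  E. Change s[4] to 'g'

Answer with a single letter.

Option A: s[2]='j'->'g', delta=(7-10)*7^3 mod 251 = 226, hash=171+226 mod 251 = 146
Option B: s[0]='d'->'h', delta=(8-4)*7^5 mod 251 = 211, hash=171+211 mod 251 = 131
Option C: s[4]='i'->'f', delta=(6-9)*7^1 mod 251 = 230, hash=171+230 mod 251 = 150
Option D: s[3]='i'->'e', delta=(5-9)*7^2 mod 251 = 55, hash=171+55 mod 251 = 226 <-- target
Option E: s[4]='i'->'g', delta=(7-9)*7^1 mod 251 = 237, hash=171+237 mod 251 = 157

Answer: D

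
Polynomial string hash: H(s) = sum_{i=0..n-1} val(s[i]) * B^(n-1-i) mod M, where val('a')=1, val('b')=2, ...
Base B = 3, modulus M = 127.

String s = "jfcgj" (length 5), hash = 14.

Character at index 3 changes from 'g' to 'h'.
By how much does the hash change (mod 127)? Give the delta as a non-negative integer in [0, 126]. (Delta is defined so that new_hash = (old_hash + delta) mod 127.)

Answer: 3

Derivation:
Delta formula: (val(new) - val(old)) * B^(n-1-k) mod M
  val('h') - val('g') = 8 - 7 = 1
  B^(n-1-k) = 3^1 mod 127 = 3
  Delta = 1 * 3 mod 127 = 3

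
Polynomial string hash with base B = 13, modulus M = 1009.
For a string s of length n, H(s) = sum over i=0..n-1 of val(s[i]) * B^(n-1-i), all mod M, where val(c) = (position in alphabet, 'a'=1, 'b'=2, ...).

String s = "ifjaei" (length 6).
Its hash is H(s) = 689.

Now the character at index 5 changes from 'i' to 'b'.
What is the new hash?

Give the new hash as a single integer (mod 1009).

val('i') = 9, val('b') = 2
Position k = 5, exponent = n-1-k = 0
B^0 mod M = 13^0 mod 1009 = 1
Delta = (2 - 9) * 1 mod 1009 = 1002
New hash = (689 + 1002) mod 1009 = 682

Answer: 682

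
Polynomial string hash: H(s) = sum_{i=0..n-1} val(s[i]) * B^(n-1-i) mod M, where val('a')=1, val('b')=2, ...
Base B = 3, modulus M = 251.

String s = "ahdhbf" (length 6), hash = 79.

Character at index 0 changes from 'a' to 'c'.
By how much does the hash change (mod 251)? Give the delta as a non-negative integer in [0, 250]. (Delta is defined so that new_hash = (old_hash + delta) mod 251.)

Delta formula: (val(new) - val(old)) * B^(n-1-k) mod M
  val('c') - val('a') = 3 - 1 = 2
  B^(n-1-k) = 3^5 mod 251 = 243
  Delta = 2 * 243 mod 251 = 235

Answer: 235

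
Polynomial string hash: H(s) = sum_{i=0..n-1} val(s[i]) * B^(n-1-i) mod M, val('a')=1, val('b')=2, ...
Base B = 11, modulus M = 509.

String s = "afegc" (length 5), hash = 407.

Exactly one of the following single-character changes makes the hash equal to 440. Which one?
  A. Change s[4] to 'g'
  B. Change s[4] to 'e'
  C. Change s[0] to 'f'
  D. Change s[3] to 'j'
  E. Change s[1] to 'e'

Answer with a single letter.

Option A: s[4]='c'->'g', delta=(7-3)*11^0 mod 509 = 4, hash=407+4 mod 509 = 411
Option B: s[4]='c'->'e', delta=(5-3)*11^0 mod 509 = 2, hash=407+2 mod 509 = 409
Option C: s[0]='a'->'f', delta=(6-1)*11^4 mod 509 = 418, hash=407+418 mod 509 = 316
Option D: s[3]='g'->'j', delta=(10-7)*11^1 mod 509 = 33, hash=407+33 mod 509 = 440 <-- target
Option E: s[1]='f'->'e', delta=(5-6)*11^3 mod 509 = 196, hash=407+196 mod 509 = 94

Answer: D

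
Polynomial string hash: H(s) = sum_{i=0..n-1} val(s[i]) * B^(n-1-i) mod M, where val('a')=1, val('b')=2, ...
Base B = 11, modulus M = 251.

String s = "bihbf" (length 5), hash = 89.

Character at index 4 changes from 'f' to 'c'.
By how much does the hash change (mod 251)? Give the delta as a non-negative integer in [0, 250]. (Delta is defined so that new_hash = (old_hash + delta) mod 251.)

Delta formula: (val(new) - val(old)) * B^(n-1-k) mod M
  val('c') - val('f') = 3 - 6 = -3
  B^(n-1-k) = 11^0 mod 251 = 1
  Delta = -3 * 1 mod 251 = 248

Answer: 248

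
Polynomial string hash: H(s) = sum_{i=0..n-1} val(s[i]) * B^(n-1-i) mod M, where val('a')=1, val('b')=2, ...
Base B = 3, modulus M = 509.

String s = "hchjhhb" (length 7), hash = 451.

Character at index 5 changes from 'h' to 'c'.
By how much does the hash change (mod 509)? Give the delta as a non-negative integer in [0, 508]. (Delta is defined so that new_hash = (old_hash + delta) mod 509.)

Delta formula: (val(new) - val(old)) * B^(n-1-k) mod M
  val('c') - val('h') = 3 - 8 = -5
  B^(n-1-k) = 3^1 mod 509 = 3
  Delta = -5 * 3 mod 509 = 494

Answer: 494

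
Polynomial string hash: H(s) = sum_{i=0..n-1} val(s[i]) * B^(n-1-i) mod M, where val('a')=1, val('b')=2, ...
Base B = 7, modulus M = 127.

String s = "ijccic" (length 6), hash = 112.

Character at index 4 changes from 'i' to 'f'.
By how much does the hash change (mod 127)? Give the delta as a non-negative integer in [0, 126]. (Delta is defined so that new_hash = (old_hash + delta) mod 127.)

Answer: 106

Derivation:
Delta formula: (val(new) - val(old)) * B^(n-1-k) mod M
  val('f') - val('i') = 6 - 9 = -3
  B^(n-1-k) = 7^1 mod 127 = 7
  Delta = -3 * 7 mod 127 = 106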